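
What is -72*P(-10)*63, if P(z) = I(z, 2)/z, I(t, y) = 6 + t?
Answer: -9072/5 ≈ -1814.4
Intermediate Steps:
P(z) = (6 + z)/z
-72*P(-10)*63 = -72*(6 - 10)/(-10)*63 = -(-36)*(-4)/5*63 = -72*⅖*63 = -144/5*63 = -9072/5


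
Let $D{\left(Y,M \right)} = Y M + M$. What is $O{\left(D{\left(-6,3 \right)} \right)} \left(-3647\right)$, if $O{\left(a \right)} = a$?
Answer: $54705$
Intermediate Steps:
$D{\left(Y,M \right)} = M + M Y$ ($D{\left(Y,M \right)} = M Y + M = M + M Y$)
$O{\left(D{\left(-6,3 \right)} \right)} \left(-3647\right) = 3 \left(1 - 6\right) \left(-3647\right) = 3 \left(-5\right) \left(-3647\right) = \left(-15\right) \left(-3647\right) = 54705$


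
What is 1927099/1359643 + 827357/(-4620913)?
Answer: 7780046667836/6282792014059 ≈ 1.2383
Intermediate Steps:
1927099/1359643 + 827357/(-4620913) = 1927099*(1/1359643) + 827357*(-1/4620913) = 1927099/1359643 - 827357/4620913 = 7780046667836/6282792014059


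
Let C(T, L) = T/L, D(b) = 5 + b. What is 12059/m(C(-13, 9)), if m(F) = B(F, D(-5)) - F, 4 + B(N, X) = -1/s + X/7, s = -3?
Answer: -108531/20 ≈ -5426.5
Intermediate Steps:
B(N, X) = -11/3 + X/7 (B(N, X) = -4 + (-1/(-3) + X/7) = -4 + (-1*(-⅓) + X*(⅐)) = -4 + (⅓ + X/7) = -11/3 + X/7)
m(F) = -11/3 - F (m(F) = (-11/3 + (5 - 5)/7) - F = (-11/3 + (⅐)*0) - F = (-11/3 + 0) - F = -11/3 - F)
12059/m(C(-13, 9)) = 12059/(-11/3 - (-13)/9) = 12059/(-11/3 - 1*(-13/9)) = 12059/(-11/3 + 13/9) = 12059/(-20/9) = 12059*(-9/20) = -108531/20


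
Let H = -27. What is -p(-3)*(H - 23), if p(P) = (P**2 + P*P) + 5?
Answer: 1150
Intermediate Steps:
p(P) = 5 + 2*P**2 (p(P) = (P**2 + P**2) + 5 = 2*P**2 + 5 = 5 + 2*P**2)
-p(-3)*(H - 23) = -(5 + 2*(-3)**2)*(-27 - 23) = -(5 + 2*9)*(-50) = -(5 + 18)*(-50) = -23*(-50) = -1*(-1150) = 1150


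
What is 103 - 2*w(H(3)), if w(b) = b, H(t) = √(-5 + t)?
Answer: 103 - 2*I*√2 ≈ 103.0 - 2.8284*I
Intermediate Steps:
103 - 2*w(H(3)) = 103 - 2*√(-5 + 3) = 103 - 2*I*√2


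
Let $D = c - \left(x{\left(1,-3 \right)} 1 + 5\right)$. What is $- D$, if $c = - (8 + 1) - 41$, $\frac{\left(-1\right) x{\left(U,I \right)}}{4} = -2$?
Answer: $63$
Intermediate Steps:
$x{\left(U,I \right)} = 8$ ($x{\left(U,I \right)} = \left(-4\right) \left(-2\right) = 8$)
$c = -50$ ($c = \left(-1\right) 9 - 41 = -9 - 41 = -50$)
$D = -63$ ($D = -50 - \left(8 \cdot 1 + 5\right) = -50 - \left(8 + 5\right) = -50 - 13 = -63$)
$- D = \left(-1\right) \left(-63\right) = 63$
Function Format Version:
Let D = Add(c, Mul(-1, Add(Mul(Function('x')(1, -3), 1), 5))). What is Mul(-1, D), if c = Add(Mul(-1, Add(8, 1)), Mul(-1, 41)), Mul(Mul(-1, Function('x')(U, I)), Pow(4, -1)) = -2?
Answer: 63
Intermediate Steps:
Function('x')(U, I) = 8 (Function('x')(U, I) = Mul(-4, -2) = 8)
c = -50 (c = Add(Mul(-1, 9), -41) = Add(-9, -41) = -50)
D = -63 (D = Add(-50, Mul(-1, Add(Mul(8, 1), 5))) = Add(-50, Mul(-1, Add(8, 5))) = Add(-50, Mul(-1, 13)) = Add(-50, -13) = -63)
Mul(-1, D) = Mul(-1, -63) = 63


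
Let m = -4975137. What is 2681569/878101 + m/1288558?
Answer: -913315587335/1131484068358 ≈ -0.80718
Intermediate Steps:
2681569/878101 + m/1288558 = 2681569/878101 - 4975137/1288558 = -913315587335/1131484068358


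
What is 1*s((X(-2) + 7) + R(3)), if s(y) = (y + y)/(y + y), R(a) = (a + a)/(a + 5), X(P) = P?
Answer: 1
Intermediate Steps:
R(a) = 2*a/(5 + a) (R(a) = (2*a)/(5 + a) = 2*a/(5 + a))
s(y) = 1 (s(y) = (2*y)/((2*y)) = (2*y)*(1/(2*y)) = 1)
1*s((X(-2) + 7) + R(3)) = 1*1 = 1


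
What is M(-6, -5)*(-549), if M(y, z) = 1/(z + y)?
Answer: 549/11 ≈ 49.909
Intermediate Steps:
M(y, z) = 1/(y + z)
M(-6, -5)*(-549) = -549/(-6 - 5) = -549/(-11) = -1/11*(-549) = 549/11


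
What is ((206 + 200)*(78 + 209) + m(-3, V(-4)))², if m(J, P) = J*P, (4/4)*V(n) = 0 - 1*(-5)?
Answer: 13573881049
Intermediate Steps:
V(n) = 5 (V(n) = 0 - 1*(-5) = 0 + 5 = 5)
((206 + 200)*(78 + 209) + m(-3, V(-4)))² = ((206 + 200)*(78 + 209) - 3*5)² = (406*287 - 15)² = (116522 - 15)² = 116507² = 13573881049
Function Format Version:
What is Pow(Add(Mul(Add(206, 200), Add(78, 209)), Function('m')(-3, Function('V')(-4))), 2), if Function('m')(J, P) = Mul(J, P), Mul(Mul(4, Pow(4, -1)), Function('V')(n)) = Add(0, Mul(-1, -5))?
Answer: 13573881049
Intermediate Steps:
Function('V')(n) = 5 (Function('V')(n) = Add(0, Mul(-1, -5)) = Add(0, 5) = 5)
Pow(Add(Mul(Add(206, 200), Add(78, 209)), Function('m')(-3, Function('V')(-4))), 2) = Pow(Add(Mul(Add(206, 200), Add(78, 209)), Mul(-3, 5)), 2) = Pow(Add(Mul(406, 287), -15), 2) = Pow(Add(116522, -15), 2) = Pow(116507, 2) = 13573881049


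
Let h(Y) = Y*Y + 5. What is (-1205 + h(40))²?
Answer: 160000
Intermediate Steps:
h(Y) = 5 + Y² (h(Y) = Y² + 5 = 5 + Y²)
(-1205 + h(40))² = (-1205 + (5 + 40²))² = (-1205 + (5 + 1600))² = (-1205 + 1605)² = 400² = 160000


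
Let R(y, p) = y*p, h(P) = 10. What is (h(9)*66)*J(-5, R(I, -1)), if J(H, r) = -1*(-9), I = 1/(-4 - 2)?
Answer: 5940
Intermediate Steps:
I = -1/6 (I = 1/(-6) = -1/6 ≈ -0.16667)
R(y, p) = p*y
J(H, r) = 9
(h(9)*66)*J(-5, R(I, -1)) = (10*66)*9 = 660*9 = 5940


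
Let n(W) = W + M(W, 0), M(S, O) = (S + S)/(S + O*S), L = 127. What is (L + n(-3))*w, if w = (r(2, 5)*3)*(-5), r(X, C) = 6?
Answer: -11340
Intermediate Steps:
M(S, O) = 2*S/(S + O*S) (M(S, O) = (2*S)/(S + O*S) = 2*S/(S + O*S))
n(W) = 2 + W (n(W) = W + 2/(1 + 0) = W + 2/1 = W + 2*1 = W + 2 = 2 + W)
w = -90 (w = (6*3)*(-5) = 18*(-5) = -90)
(L + n(-3))*w = (127 + (2 - 3))*(-90) = (127 - 1)*(-90) = 126*(-90) = -11340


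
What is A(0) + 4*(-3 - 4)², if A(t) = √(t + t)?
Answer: 196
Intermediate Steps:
A(t) = √2*√t (A(t) = √(2*t) = √2*√t)
A(0) + 4*(-3 - 4)² = √2*√0 + 4*(-3 - 4)² = √2*0 + 4*(-7)² = 0 + 4*49 = 0 + 196 = 196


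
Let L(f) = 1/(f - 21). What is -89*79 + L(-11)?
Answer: -224993/32 ≈ -7031.0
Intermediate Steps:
L(f) = 1/(-21 + f)
-89*79 + L(-11) = -89*79 + 1/(-21 - 11) = -7031 + 1/(-32) = -7031 - 1/32 = -224993/32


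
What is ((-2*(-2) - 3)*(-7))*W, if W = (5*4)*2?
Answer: -280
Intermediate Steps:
W = 40 (W = 20*2 = 40)
((-2*(-2) - 3)*(-7))*W = ((-2*(-2) - 3)*(-7))*40 = ((4 - 3)*(-7))*40 = (1*(-7))*40 = -7*40 = -280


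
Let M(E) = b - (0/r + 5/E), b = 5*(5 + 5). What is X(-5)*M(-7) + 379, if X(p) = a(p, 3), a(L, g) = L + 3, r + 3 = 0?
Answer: 1943/7 ≈ 277.57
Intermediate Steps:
r = -3 (r = -3 + 0 = -3)
a(L, g) = 3 + L
X(p) = 3 + p
b = 50 (b = 5*10 = 50)
M(E) = 50 - 5/E (M(E) = 50 - (0/(-3) + 5/E) = 50 - (0*(-⅓) + 5/E) = 50 - (0 + 5/E) = 50 - 5/E)
X(-5)*M(-7) + 379 = (3 - 5)*(50 - 5/(-7)) + 379 = -2*(50 - 5*(-⅐)) + 379 = -2*(50 + 5/7) + 379 = -2*355/7 + 379 = -710/7 + 379 = 1943/7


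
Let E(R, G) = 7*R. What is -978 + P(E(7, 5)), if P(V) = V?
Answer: -929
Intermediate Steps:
-978 + P(E(7, 5)) = -978 + 7*7 = -978 + 49 = -929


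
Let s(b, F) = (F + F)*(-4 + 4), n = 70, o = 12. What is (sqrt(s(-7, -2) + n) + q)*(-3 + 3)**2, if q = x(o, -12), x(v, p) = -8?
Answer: 0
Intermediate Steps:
s(b, F) = 0 (s(b, F) = (2*F)*0 = 0)
q = -8
(sqrt(s(-7, -2) + n) + q)*(-3 + 3)**2 = (sqrt(0 + 70) - 8)*(-3 + 3)**2 = (sqrt(70) - 8)*0**2 = (-8 + sqrt(70))*0 = 0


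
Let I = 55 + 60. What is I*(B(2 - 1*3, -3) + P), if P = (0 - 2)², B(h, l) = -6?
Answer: -230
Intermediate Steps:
P = 4 (P = (-2)² = 4)
I = 115
I*(B(2 - 1*3, -3) + P) = 115*(-6 + 4) = 115*(-2) = -230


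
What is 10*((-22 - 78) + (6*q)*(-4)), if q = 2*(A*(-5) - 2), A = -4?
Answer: -9640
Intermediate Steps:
q = 36 (q = 2*(-4*(-5) - 2) = 2*(20 - 2) = 2*18 = 36)
10*((-22 - 78) + (6*q)*(-4)) = 10*((-22 - 78) + (6*36)*(-4)) = 10*(-100 + 216*(-4)) = 10*(-100 - 864) = 10*(-964) = -9640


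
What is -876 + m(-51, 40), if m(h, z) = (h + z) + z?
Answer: -847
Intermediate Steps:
m(h, z) = h + 2*z
-876 + m(-51, 40) = -876 + (-51 + 2*40) = -876 + (-51 + 80) = -876 + 29 = -847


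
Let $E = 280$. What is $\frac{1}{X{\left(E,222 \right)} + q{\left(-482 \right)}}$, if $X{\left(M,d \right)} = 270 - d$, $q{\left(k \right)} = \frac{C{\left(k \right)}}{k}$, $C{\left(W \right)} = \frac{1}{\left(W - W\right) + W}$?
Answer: $\frac{232324}{11151553} \approx 0.020833$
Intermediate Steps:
$C{\left(W \right)} = \frac{1}{W}$ ($C{\left(W \right)} = \frac{1}{0 + W} = \frac{1}{W}$)
$q{\left(k \right)} = \frac{1}{k^{2}}$ ($q{\left(k \right)} = \frac{1}{k k} = \frac{1}{k^{2}}$)
$\frac{1}{X{\left(E,222 \right)} + q{\left(-482 \right)}} = \frac{1}{\left(270 - 222\right) + \frac{1}{232324}} = \frac{1}{48 + \frac{1}{232324}} = \frac{1}{\frac{11151553}{232324}} = \frac{232324}{11151553}$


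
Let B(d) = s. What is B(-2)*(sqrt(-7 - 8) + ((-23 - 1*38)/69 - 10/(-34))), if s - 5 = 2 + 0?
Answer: -4844/1173 + 7*I*sqrt(15) ≈ -4.1296 + 27.111*I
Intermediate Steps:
s = 7 (s = 5 + (2 + 0) = 5 + 2 = 7)
B(d) = 7
B(-2)*(sqrt(-7 - 8) + ((-23 - 1*38)/69 - 10/(-34))) = 7*(sqrt(-7 - 8) + ((-23 - 1*38)/69 - 10/(-34))) = 7*(sqrt(-15) + ((-23 - 38)*(1/69) - 10*(-1/34))) = 7*(I*sqrt(15) + (-61*1/69 + 5/17)) = 7*(I*sqrt(15) + (-61/69 + 5/17)) = 7*(I*sqrt(15) - 692/1173) = 7*(-692/1173 + I*sqrt(15)) = -4844/1173 + 7*I*sqrt(15)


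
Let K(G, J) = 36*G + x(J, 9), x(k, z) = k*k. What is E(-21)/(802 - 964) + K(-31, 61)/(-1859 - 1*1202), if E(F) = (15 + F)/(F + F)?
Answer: -2957131/3471174 ≈ -0.85191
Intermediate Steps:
x(k, z) = k²
E(F) = (15 + F)/(2*F) (E(F) = (15 + F)/((2*F)) = (15 + F)*(1/(2*F)) = (15 + F)/(2*F))
K(G, J) = J² + 36*G (K(G, J) = 36*G + J² = J² + 36*G)
E(-21)/(802 - 964) + K(-31, 61)/(-1859 - 1*1202) = ((½)*(15 - 21)/(-21))/(802 - 964) + (61² + 36*(-31))/(-1859 - 1*1202) = ((½)*(-1/21)*(-6))/(-162) + (3721 - 1116)/(-1859 - 1202) = (⅐)*(-1/162) + 2605/(-3061) = -1/1134 + 2605*(-1/3061) = -1/1134 - 2605/3061 = -2957131/3471174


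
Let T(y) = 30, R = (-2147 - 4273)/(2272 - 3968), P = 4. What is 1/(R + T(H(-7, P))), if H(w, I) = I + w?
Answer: 424/14325 ≈ 0.029599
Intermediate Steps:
R = 1605/424 (R = -6420/(-1696) = -6420*(-1/1696) = 1605/424 ≈ 3.7854)
1/(R + T(H(-7, P))) = 1/(1605/424 + 30) = 1/(14325/424) = 424/14325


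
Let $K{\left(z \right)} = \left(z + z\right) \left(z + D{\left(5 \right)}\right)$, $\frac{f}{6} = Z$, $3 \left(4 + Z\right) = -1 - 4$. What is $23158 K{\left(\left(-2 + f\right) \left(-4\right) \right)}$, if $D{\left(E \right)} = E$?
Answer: $993756096$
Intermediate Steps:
$Z = - \frac{17}{3}$ ($Z = -4 + \frac{-1 - 4}{3} = -4 + \frac{1}{3} \left(-5\right) = -4 - \frac{5}{3} = - \frac{17}{3} \approx -5.6667$)
$f = -34$ ($f = 6 \left(- \frac{17}{3}\right) = -34$)
$K{\left(z \right)} = 2 z \left(5 + z\right)$ ($K{\left(z \right)} = \left(z + z\right) \left(z + 5\right) = 2 z \left(5 + z\right)$)
$23158 K{\left(\left(-2 + f\right) \left(-4\right) \right)} = 23158 \cdot 2 \left(-2 - 34\right) \left(-4\right) \left(5 + \left(-2 - 34\right) \left(-4\right)\right) = 23158 \cdot 2 \left(\left(-36\right) \left(-4\right)\right) \left(5 - -144\right) = 23158 \cdot 2 \cdot 144 \left(5 + 144\right) = 23158 \cdot 2 \cdot 144 \cdot 149 = 23158 \cdot 42912 = 993756096$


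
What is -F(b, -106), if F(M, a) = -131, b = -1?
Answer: 131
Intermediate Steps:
-F(b, -106) = -1*(-131) = 131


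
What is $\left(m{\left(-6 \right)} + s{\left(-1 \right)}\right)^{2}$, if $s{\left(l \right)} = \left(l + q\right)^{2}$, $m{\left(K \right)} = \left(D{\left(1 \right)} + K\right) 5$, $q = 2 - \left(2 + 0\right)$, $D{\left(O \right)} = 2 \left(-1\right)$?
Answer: $1521$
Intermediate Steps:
$D{\left(O \right)} = -2$
$q = 0$ ($q = 2 - 2 = 0$)
$m{\left(K \right)} = -10 + 5 K$ ($m{\left(K \right)} = \left(-2 + K\right) 5 = -10 + 5 K$)
$s{\left(l \right)} = l^{2}$ ($s{\left(l \right)} = \left(l + 0\right)^{2} = l^{2}$)
$\left(m{\left(-6 \right)} + s{\left(-1 \right)}\right)^{2} = \left(\left(-10 + 5 \left(-6\right)\right) + \left(-1\right)^{2}\right)^{2} = \left(\left(-10 - 30\right) + 1\right)^{2} = \left(-40 + 1\right)^{2} = \left(-39\right)^{2} = 1521$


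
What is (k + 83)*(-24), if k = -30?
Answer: -1272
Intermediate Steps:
(k + 83)*(-24) = (-30 + 83)*(-24) = 53*(-24) = -1272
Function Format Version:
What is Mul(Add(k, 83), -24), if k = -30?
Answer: -1272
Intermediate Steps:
Mul(Add(k, 83), -24) = Mul(Add(-30, 83), -24) = Mul(53, -24) = -1272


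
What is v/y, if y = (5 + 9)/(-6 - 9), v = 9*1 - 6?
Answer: -45/14 ≈ -3.2143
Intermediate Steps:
v = 3 (v = 9 - 6 = 3)
y = -14/15 (y = 14/(-15) = 14*(-1/15) = -14/15 ≈ -0.93333)
v/y = 3/(-14/15) = -15/14*3 = -45/14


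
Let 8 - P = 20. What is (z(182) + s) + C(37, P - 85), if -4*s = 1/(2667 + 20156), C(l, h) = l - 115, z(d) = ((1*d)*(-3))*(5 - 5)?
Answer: -7120777/91292 ≈ -78.000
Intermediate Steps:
P = -12 (P = 8 - 1*20 = 8 - 20 = -12)
z(d) = 0 (z(d) = (d*(-3))*0 = -3*d*0 = 0)
C(l, h) = -115 + l
s = -1/91292 (s = -1/(4*(2667 + 20156)) = -1/4/22823 = -1/4*1/22823 = -1/91292 ≈ -1.0954e-5)
(z(182) + s) + C(37, P - 85) = (0 - 1/91292) + (-115 + 37) = -1/91292 - 78 = -7120777/91292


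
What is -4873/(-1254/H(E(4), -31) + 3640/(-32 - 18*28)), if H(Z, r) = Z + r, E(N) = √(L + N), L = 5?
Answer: -4570874/35639 ≈ -128.25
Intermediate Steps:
E(N) = √(5 + N)
-4873/(-1254/H(E(4), -31) + 3640/(-32 - 18*28)) = -4873/(-1254/(√(5 + 4) - 31) + 3640/(-32 - 18*28)) = -4873/(-1254/(√9 - 31) + 3640/(-32 - 504)) = -4873/(-1254/(3 - 31) + 3640/(-536)) = -4873/(-1254/(-28) + 3640*(-1/536)) = -4873/(-1254*(-1/28) - 455/67) = -4873/(627/14 - 455/67) = -4873/35639/938 = -4873*938/35639 = -4570874/35639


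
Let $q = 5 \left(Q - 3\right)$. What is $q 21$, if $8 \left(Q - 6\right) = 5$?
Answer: $\frac{3045}{8} \approx 380.63$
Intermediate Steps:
$Q = \frac{53}{8}$ ($Q = 6 + \frac{1}{8} \cdot 5 = 6 + \frac{5}{8} = \frac{53}{8} \approx 6.625$)
$q = \frac{145}{8}$ ($q = 5 \left(\frac{53}{8} - 3\right) = 5 \cdot \frac{29}{8} = \frac{145}{8} \approx 18.125$)
$q 21 = \frac{145}{8} \cdot 21 = \frac{3045}{8}$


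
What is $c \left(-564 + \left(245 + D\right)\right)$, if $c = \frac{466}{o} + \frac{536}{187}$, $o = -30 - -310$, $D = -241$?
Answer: $- \frac{474444}{187} \approx -2537.1$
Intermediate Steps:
$o = 280$ ($o = -30 + 310 = 280$)
$c = \frac{118611}{26180}$ ($c = \frac{466}{280} + \frac{536}{187} = 466 \cdot \frac{1}{280} + 536 \cdot \frac{1}{187} = \frac{233}{140} + \frac{536}{187} = \frac{118611}{26180} \approx 4.5306$)
$c \left(-564 + \left(245 + D\right)\right) = \frac{118611 \left(-564 + \left(245 - 241\right)\right)}{26180} = \frac{118611 \left(-564 + 4\right)}{26180} = \frac{118611}{26180} \left(-560\right) = - \frac{474444}{187}$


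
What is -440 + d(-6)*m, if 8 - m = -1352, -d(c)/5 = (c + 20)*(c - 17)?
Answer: 2189160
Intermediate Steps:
d(c) = -5*(-17 + c)*(20 + c) (d(c) = -5*(c + 20)*(c - 17) = -5*(20 + c)*(-17 + c) = -5*(-17 + c)*(20 + c))
m = 1360 (m = 8 - 1*(-1352) = 8 + 1352 = 1360)
-440 + d(-6)*m = -440 + (1700 - 15*(-6) - 5*(-6)²)*1360 = -440 + (1700 + 90 - 5*36)*1360 = -440 + (1700 + 90 - 180)*1360 = -440 + 1610*1360 = -440 + 2189600 = 2189160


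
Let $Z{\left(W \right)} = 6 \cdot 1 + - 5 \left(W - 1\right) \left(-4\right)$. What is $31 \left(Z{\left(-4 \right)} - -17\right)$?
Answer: $-2387$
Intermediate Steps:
$Z{\left(W \right)} = -14 + 20 W$ ($Z{\left(W \right)} = 6 + - 5 \left(-1 + W\right) \left(-4\right) = 6 + \left(5 - 5 W\right) \left(-4\right) = 6 + \left(-20 + 20 W\right) = -14 + 20 W$)
$31 \left(Z{\left(-4 \right)} - -17\right) = 31 \left(\left(-14 + 20 \left(-4\right)\right) - -17\right) = 31 \left(\left(-14 - 80\right) + \left(\left(-4 - 2\right) + 23\right)\right) = 31 \left(-94 + \left(-6 + 23\right)\right) = 31 \left(-94 + 17\right) = 31 \left(-77\right) = -2387$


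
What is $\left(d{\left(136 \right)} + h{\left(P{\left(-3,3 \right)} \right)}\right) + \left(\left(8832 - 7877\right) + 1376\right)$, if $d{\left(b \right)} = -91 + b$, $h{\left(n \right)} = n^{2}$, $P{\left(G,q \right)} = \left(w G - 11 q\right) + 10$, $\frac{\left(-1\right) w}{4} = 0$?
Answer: $2905$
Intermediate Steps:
$w = 0$ ($w = \left(-4\right) 0 = 0$)
$P{\left(G,q \right)} = 10 - 11 q$ ($P{\left(G,q \right)} = \left(0 G - 11 q\right) + 10 = \left(0 - 11 q\right) + 10 = - 11 q + 10 = 10 - 11 q$)
$\left(d{\left(136 \right)} + h{\left(P{\left(-3,3 \right)} \right)}\right) + \left(\left(8832 - 7877\right) + 1376\right) = \left(\left(-91 + 136\right) + \left(10 - 33\right)^{2}\right) + \left(\left(8832 - 7877\right) + 1376\right) = \left(45 + \left(10 - 33\right)^{2}\right) + \left(955 + 1376\right) = \left(45 + \left(-23\right)^{2}\right) + 2331 = \left(45 + 529\right) + 2331 = 574 + 2331 = 2905$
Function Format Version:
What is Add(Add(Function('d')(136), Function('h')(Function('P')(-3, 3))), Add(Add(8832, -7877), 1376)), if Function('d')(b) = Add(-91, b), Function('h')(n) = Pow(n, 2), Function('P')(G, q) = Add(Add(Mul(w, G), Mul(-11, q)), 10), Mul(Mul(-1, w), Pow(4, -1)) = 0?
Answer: 2905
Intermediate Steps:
w = 0 (w = Mul(-4, 0) = 0)
Function('P')(G, q) = Add(10, Mul(-11, q)) (Function('P')(G, q) = Add(Add(Mul(0, G), Mul(-11, q)), 10) = Add(Add(0, Mul(-11, q)), 10) = Add(Mul(-11, q), 10) = Add(10, Mul(-11, q)))
Add(Add(Function('d')(136), Function('h')(Function('P')(-3, 3))), Add(Add(8832, -7877), 1376)) = Add(Add(Add(-91, 136), Pow(Add(10, Mul(-11, 3)), 2)), Add(Add(8832, -7877), 1376)) = Add(Add(45, Pow(Add(10, -33), 2)), Add(955, 1376)) = Add(Add(45, Pow(-23, 2)), 2331) = Add(Add(45, 529), 2331) = Add(574, 2331) = 2905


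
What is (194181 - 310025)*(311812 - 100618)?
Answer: -24465557736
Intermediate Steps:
(194181 - 310025)*(311812 - 100618) = -115844*211194 = -24465557736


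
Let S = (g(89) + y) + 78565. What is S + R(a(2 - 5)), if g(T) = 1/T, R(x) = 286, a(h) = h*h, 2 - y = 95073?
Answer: -1443579/89 ≈ -16220.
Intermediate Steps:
y = -95071 (y = 2 - 1*95073 = 2 - 95073 = -95071)
a(h) = h**2
S = -1469033/89 (S = (1/89 - 95071) + 78565 = -8461318/89 + 78565 = -1469033/89 ≈ -16506.)
S + R(a(2 - 5)) = -1469033/89 + 286 = -1443579/89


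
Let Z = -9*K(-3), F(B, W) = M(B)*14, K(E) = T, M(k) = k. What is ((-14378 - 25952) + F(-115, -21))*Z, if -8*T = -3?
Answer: 283095/2 ≈ 1.4155e+5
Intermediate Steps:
T = 3/8 (T = -⅛*(-3) = 3/8 ≈ 0.37500)
K(E) = 3/8
F(B, W) = 14*B (F(B, W) = B*14 = 14*B)
Z = -27/8 (Z = -9*3/8 = -27/8 ≈ -3.3750)
((-14378 - 25952) + F(-115, -21))*Z = ((-14378 - 25952) + 14*(-115))*(-27/8) = (-40330 - 1610)*(-27/8) = -41940*(-27/8) = 283095/2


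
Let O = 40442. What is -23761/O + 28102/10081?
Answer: 896966443/407695802 ≈ 2.2001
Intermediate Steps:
-23761/O + 28102/10081 = -23761/40442 + 28102/10081 = 896966443/407695802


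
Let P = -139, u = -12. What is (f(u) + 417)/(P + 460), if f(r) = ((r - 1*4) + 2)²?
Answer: 613/321 ≈ 1.9097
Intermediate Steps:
f(r) = (-2 + r)² (f(r) = ((r - 4) + 2)² = ((-4 + r) + 2)² = (-2 + r)²)
(f(u) + 417)/(P + 460) = ((-2 - 12)² + 417)/(-139 + 460) = ((-14)² + 417)/321 = (196 + 417)*(1/321) = 613*(1/321) = 613/321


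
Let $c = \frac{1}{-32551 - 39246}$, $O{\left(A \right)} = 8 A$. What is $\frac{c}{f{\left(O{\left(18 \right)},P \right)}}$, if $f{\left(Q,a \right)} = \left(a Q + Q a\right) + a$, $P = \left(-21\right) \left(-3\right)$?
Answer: $- \frac{1}{1307207979} \approx -7.6499 \cdot 10^{-10}$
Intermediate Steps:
$P = 63$
$c = - \frac{1}{71797}$ ($c = \frac{1}{-71797} = - \frac{1}{71797} \approx -1.3928 \cdot 10^{-5}$)
$f{\left(Q,a \right)} = a + 2 Q a$ ($f{\left(Q,a \right)} = \left(Q a + Q a\right) + a = 2 Q a + a = a + 2 Q a$)
$\frac{c}{f{\left(O{\left(18 \right)},P \right)}} = - \frac{1}{71797 \cdot 63 \left(1 + 2 \cdot 8 \cdot 18\right)} = - \frac{1}{71797 \cdot 63 \left(1 + 2 \cdot 144\right)} = - \frac{1}{71797 \cdot 63 \left(1 + 288\right)} = - \frac{1}{71797 \cdot 63 \cdot 289} = - \frac{1}{71797 \cdot 18207} = \left(- \frac{1}{71797}\right) \frac{1}{18207} = - \frac{1}{1307207979}$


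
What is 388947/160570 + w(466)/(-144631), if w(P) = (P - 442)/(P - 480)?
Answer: 393778481739/162563797690 ≈ 2.4223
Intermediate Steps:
w(P) = (-442 + P)/(-480 + P)
388947/160570 + w(466)/(-144631) = 388947/160570 + ((-442 + 466)/(-480 + 466))/(-144631) = 388947*(1/160570) + (24/(-14))*(-1/144631) = 388947/160570 - 1/14*24*(-1/144631) = 388947/160570 - 12/7*(-1/144631) = 388947/160570 + 12/1012417 = 393778481739/162563797690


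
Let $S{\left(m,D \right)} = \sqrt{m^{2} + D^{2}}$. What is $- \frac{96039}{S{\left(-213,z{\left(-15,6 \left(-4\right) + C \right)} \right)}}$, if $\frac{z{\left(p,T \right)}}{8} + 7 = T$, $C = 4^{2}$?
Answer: $- \frac{32013 \sqrt{6641}}{6641} \approx -392.83$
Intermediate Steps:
$C = 16$
$z{\left(p,T \right)} = -56 + 8 T$
$S{\left(m,D \right)} = \sqrt{D^{2} + m^{2}}$
$- \frac{96039}{S{\left(-213,z{\left(-15,6 \left(-4\right) + C \right)} \right)}} = - \frac{96039}{\sqrt{\left(-56 + 8 \left(6 \left(-4\right) + 16\right)\right)^{2} + \left(-213\right)^{2}}} = - \frac{96039}{\sqrt{\left(-56 + 8 \left(-24 + 16\right)\right)^{2} + 45369}} = - \frac{96039}{\sqrt{\left(-56 + 8 \left(-8\right)\right)^{2} + 45369}} = - \frac{96039}{\sqrt{\left(-56 - 64\right)^{2} + 45369}} = - \frac{96039}{\sqrt{\left(-120\right)^{2} + 45369}} = - \frac{96039}{\sqrt{14400 + 45369}} = - \frac{96039}{\sqrt{59769}} = - \frac{96039}{3 \sqrt{6641}} = - 96039 \frac{\sqrt{6641}}{19923} = - \frac{32013 \sqrt{6641}}{6641}$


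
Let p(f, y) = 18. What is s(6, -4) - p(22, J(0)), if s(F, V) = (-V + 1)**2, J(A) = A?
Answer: 7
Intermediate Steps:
s(F, V) = (1 - V)**2
s(6, -4) - p(22, J(0)) = (-1 - 4)**2 - 1*18 = (-5)**2 - 18 = 25 - 18 = 7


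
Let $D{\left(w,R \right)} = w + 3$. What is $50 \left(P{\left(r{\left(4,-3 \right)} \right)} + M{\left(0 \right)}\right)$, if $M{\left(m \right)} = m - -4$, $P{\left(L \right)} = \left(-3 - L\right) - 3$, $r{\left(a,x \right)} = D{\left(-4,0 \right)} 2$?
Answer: $0$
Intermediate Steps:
$D{\left(w,R \right)} = 3 + w$
$r{\left(a,x \right)} = -2$ ($r{\left(a,x \right)} = \left(3 - 4\right) 2 = \left(-1\right) 2 = -2$)
$P{\left(L \right)} = -6 - L$
$M{\left(m \right)} = 4 + m$ ($M{\left(m \right)} = m + 4 = 4 + m$)
$50 \left(P{\left(r{\left(4,-3 \right)} \right)} + M{\left(0 \right)}\right) = 50 \left(\left(-6 - -2\right) + \left(4 + 0\right)\right) = 50 \left(\left(-6 + 2\right) + 4\right) = 50 \left(-4 + 4\right) = 50 \cdot 0 = 0$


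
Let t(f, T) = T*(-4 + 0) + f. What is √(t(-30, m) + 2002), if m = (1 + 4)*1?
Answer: 4*√122 ≈ 44.181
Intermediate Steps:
m = 5 (m = 5*1 = 5)
t(f, T) = f - 4*T (t(f, T) = T*(-4) + f = -4*T + f = f - 4*T)
√(t(-30, m) + 2002) = √((-30 - 4*5) + 2002) = √((-30 - 20) + 2002) = √(-50 + 2002) = √1952 = 4*√122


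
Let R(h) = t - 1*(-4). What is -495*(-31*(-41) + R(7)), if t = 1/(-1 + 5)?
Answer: -2524995/4 ≈ -6.3125e+5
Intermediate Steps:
t = ¼ (t = 1/4 = ¼ ≈ 0.25000)
R(h) = 17/4 (R(h) = ¼ - 1*(-4) = ¼ + 4 = 17/4)
-495*(-31*(-41) + R(7)) = -495*(-31*(-41) + 17/4) = -495*(1271 + 17/4) = -495*5101/4 = -2524995/4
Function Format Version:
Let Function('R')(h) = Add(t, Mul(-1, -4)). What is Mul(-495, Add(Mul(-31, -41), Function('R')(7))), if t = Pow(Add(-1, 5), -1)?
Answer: Rational(-2524995, 4) ≈ -6.3125e+5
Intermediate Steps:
t = Rational(1, 4) (t = Pow(4, -1) = Rational(1, 4) ≈ 0.25000)
Function('R')(h) = Rational(17, 4) (Function('R')(h) = Add(Rational(1, 4), Mul(-1, -4)) = Add(Rational(1, 4), 4) = Rational(17, 4))
Mul(-495, Add(Mul(-31, -41), Function('R')(7))) = Mul(-495, Add(Mul(-31, -41), Rational(17, 4))) = Mul(-495, Add(1271, Rational(17, 4))) = Mul(-495, Rational(5101, 4)) = Rational(-2524995, 4)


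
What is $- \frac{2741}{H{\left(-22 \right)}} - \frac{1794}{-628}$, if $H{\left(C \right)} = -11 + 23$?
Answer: $- \frac{424955}{1884} \approx -225.56$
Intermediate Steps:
$H{\left(C \right)} = 12$
$- \frac{2741}{H{\left(-22 \right)}} - \frac{1794}{-628} = - \frac{2741}{12} - \frac{1794}{-628} = \left(-2741\right) \frac{1}{12} - - \frac{897}{314} = - \frac{2741}{12} + \frac{897}{314} = - \frac{424955}{1884}$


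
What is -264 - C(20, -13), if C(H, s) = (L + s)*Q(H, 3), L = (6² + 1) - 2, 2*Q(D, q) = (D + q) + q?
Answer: -550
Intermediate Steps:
Q(D, q) = q + D/2 (Q(D, q) = ((D + q) + q)/2 = (D + 2*q)/2 = q + D/2)
L = 35 (L = (36 + 1) - 2 = 37 - 2 = 35)
C(H, s) = (3 + H/2)*(35 + s) (C(H, s) = (35 + s)*(3 + H/2) = (3 + H/2)*(35 + s))
-264 - C(20, -13) = -264 - (6 + 20)*(35 - 13)/2 = -264 - 26*22/2 = -264 - 1*286 = -264 - 286 = -550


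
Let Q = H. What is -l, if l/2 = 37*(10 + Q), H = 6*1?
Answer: -1184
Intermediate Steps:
H = 6
Q = 6
l = 1184 (l = 2*(37*(10 + 6)) = 2*(37*16) = 2*592 = 1184)
-l = -1*1184 = -1184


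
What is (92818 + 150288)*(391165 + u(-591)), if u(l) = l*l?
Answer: 180006865276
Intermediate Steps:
u(l) = l**2
(92818 + 150288)*(391165 + u(-591)) = (92818 + 150288)*(391165 + (-591)**2) = 243106*(391165 + 349281) = 243106*740446 = 180006865276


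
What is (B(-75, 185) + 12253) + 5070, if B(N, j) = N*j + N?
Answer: 3373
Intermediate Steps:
B(N, j) = N + N*j
(B(-75, 185) + 12253) + 5070 = (-75*(1 + 185) + 12253) + 5070 = (-75*186 + 12253) + 5070 = (-13950 + 12253) + 5070 = -1697 + 5070 = 3373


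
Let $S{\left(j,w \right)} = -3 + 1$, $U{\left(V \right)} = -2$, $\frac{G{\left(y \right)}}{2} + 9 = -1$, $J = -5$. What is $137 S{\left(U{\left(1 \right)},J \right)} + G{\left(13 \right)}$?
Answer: $-294$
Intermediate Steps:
$G{\left(y \right)} = -20$ ($G{\left(y \right)} = -18 + 2 \left(-1\right) = -18 - 2 = -20$)
$S{\left(j,w \right)} = -2$
$137 S{\left(U{\left(1 \right)},J \right)} + G{\left(13 \right)} = 137 \left(-2\right) - 20 = -274 - 20 = -294$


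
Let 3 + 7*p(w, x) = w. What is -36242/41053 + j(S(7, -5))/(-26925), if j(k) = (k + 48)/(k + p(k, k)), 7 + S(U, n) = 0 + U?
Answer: -971217914/1105352025 ≈ -0.87865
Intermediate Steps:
p(w, x) = -3/7 + w/7
S(U, n) = -7 + U (S(U, n) = -7 + (0 + U) = -7 + U)
j(k) = (48 + k)/(-3/7 + 8*k/7) (j(k) = (k + 48)/(k + (-3/7 + k/7)) = (48 + k)/(-3/7 + 8*k/7))
-36242/41053 + j(S(7, -5))/(-26925) = -36242/41053 + (7*(48 + (-7 + 7))/(-3 + 8*(-7 + 7)))/(-26925) = -36242*1/41053 + (7*(48 + 0)/(-3 + 8*0))*(-1/26925) = -36242/41053 + (7*48/(-3 + 0))*(-1/26925) = -36242/41053 + (7*48/(-3))*(-1/26925) = -36242/41053 + (7*(-⅓)*48)*(-1/26925) = -36242/41053 - 112*(-1/26925) = -36242/41053 + 112/26925 = -971217914/1105352025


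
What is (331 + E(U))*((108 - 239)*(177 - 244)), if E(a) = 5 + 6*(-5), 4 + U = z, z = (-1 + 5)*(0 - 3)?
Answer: 2685762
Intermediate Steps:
z = -12 (z = 4*(-3) = -12)
U = -16 (U = -4 - 12 = -16)
E(a) = -25 (E(a) = 5 - 30 = -25)
(331 + E(U))*((108 - 239)*(177 - 244)) = (331 - 25)*((108 - 239)*(177 - 244)) = 306*(-131*(-67)) = 306*8777 = 2685762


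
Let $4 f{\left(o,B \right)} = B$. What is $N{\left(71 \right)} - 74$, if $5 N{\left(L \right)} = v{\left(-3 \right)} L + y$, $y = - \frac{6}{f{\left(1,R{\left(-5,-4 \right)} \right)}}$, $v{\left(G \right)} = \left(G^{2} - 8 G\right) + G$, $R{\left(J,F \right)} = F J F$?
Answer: $\frac{17603}{50} \approx 352.06$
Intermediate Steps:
$R{\left(J,F \right)} = J F^{2}$
$f{\left(o,B \right)} = \frac{B}{4}$
$v{\left(G \right)} = G^{2} - 7 G$
$y = \frac{3}{10}$ ($y = - \frac{6}{\frac{1}{4} \left(- 5 \left(-4\right)^{2}\right)} = - \frac{6}{\frac{1}{4} \left(\left(-5\right) 16\right)} = - \frac{6}{\frac{1}{4} \left(-80\right)} = - \frac{6}{-20} = \left(-6\right) \left(- \frac{1}{20}\right) = \frac{3}{10} \approx 0.3$)
$N{\left(L \right)} = \frac{3}{50} + 6 L$ ($N{\left(L \right)} = \frac{- 3 \left(-7 - 3\right) L + \frac{3}{10}}{5} = \frac{\left(-3\right) \left(-10\right) L + \frac{3}{10}}{5} = \frac{30 L + \frac{3}{10}}{5} = \frac{\frac{3}{10} + 30 L}{5} = \frac{3}{50} + 6 L$)
$N{\left(71 \right)} - 74 = \left(\frac{3}{50} + 6 \cdot 71\right) - 74 = \left(\frac{3}{50} + 426\right) - 74 = \frac{21303}{50} - 74 = \frac{17603}{50}$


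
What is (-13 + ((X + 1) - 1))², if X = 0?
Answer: 169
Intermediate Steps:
(-13 + ((X + 1) - 1))² = (-13 + ((0 + 1) - 1))² = (-13 + (1 - 1))² = (-13 + 0)² = (-13)² = 169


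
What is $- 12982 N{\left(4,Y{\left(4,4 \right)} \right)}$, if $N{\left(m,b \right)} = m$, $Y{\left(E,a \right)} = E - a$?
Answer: $-51928$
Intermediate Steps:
$- 12982 N{\left(4,Y{\left(4,4 \right)} \right)} = \left(-12982\right) 4 = -51928$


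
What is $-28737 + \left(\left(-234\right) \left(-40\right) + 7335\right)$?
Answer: $-12042$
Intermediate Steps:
$-28737 + \left(\left(-234\right) \left(-40\right) + 7335\right) = -28737 + \left(9360 + 7335\right) = -28737 + 16695 = -12042$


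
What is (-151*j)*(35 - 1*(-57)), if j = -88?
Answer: 1222496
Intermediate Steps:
(-151*j)*(35 - 1*(-57)) = (-151*(-88))*(35 - 1*(-57)) = 13288*(35 + 57) = 13288*92 = 1222496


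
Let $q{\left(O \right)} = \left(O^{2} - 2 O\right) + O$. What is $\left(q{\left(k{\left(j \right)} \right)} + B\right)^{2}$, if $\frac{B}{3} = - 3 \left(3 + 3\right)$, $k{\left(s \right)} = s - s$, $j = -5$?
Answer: $2916$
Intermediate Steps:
$k{\left(s \right)} = 0$
$q{\left(O \right)} = O^{2} - O$
$B = -54$ ($B = 3 \left(- 3 \left(3 + 3\right)\right) = 3 \left(\left(-3\right) 6\right) = 3 \left(-18\right) = -54$)
$\left(q{\left(k{\left(j \right)} \right)} + B\right)^{2} = \left(0 \left(-1 + 0\right) - 54\right)^{2} = \left(0 \left(-1\right) - 54\right)^{2} = \left(0 - 54\right)^{2} = \left(-54\right)^{2} = 2916$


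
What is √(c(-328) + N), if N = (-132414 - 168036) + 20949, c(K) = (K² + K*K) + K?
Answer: I*√64661 ≈ 254.29*I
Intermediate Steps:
c(K) = K + 2*K² (c(K) = (K² + K²) + K = 2*K² + K = K + 2*K²)
N = -279501 (N = -300450 + 20949 = -279501)
√(c(-328) + N) = √(-328*(1 + 2*(-328)) - 279501) = √(-328*(1 - 656) - 279501) = √(-328*(-655) - 279501) = √(214840 - 279501) = √(-64661) = I*√64661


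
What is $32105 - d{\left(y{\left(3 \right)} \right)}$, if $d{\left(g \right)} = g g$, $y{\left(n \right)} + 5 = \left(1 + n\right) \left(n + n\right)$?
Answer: $31744$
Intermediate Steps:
$y{\left(n \right)} = -5 + 2 n \left(1 + n\right)$ ($y{\left(n \right)} = -5 + \left(1 + n\right) \left(n + n\right) = -5 + \left(1 + n\right) 2 n = -5 + 2 n \left(1 + n\right)$)
$d{\left(g \right)} = g^{2}$
$32105 - d{\left(y{\left(3 \right)} \right)} = 32105 - \left(-5 + 2 \cdot 3 + 2 \cdot 3^{2}\right)^{2} = 32105 - \left(-5 + 6 + 2 \cdot 9\right)^{2} = 32105 - \left(-5 + 6 + 18\right)^{2} = 32105 - 19^{2} = 32105 - 361 = 31744$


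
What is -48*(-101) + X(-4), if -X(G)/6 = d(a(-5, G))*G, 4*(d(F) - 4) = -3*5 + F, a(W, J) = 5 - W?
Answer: 4914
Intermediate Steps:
d(F) = ¼ + F/4 (d(F) = 4 + (-3*5 + F)/4 = 4 + (-15 + F)/4 = 4 + (-15/4 + F/4) = ¼ + F/4)
X(G) = -33*G/2 (X(G) = -6*(¼ + (5 - 1*(-5))/4)*G = -6*(¼ + (5 + 5)/4)*G = -6*(¼ + (¼)*10)*G = -6*(¼ + 5/2)*G = -33*G/2)
-48*(-101) + X(-4) = -48*(-101) - 33/2*(-4) = 4848 + 66 = 4914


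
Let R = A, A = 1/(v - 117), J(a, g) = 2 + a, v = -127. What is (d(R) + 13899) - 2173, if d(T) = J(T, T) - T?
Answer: 11728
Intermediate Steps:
A = -1/244 (A = 1/(-127 - 117) = 1/(-244) = -1/244 ≈ -0.0040984)
R = -1/244 ≈ -0.0040984
d(T) = 2 (d(T) = (2 + T) - T = 2)
(d(R) + 13899) - 2173 = (2 + 13899) - 2173 = 13901 - 2173 = 11728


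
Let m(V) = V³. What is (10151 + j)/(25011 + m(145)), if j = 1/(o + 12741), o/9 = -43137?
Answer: 3811619291/1154125728912 ≈ 0.0033026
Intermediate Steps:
o = -388233 (o = 9*(-43137) = -388233)
j = -1/375492 (j = 1/(-388233 + 12741) = 1/(-375492) = -1/375492 ≈ -2.6632e-6)
(10151 + j)/(25011 + m(145)) = (10151 - 1/375492)/(25011 + 145³) = 3811619291/(375492*(25011 + 3048625)) = (3811619291/375492)/3073636 = (3811619291/375492)*(1/3073636) = 3811619291/1154125728912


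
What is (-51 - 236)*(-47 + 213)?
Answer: -47642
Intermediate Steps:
(-51 - 236)*(-47 + 213) = -287*166 = -47642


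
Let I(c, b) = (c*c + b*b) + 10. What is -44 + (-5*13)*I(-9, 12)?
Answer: -15319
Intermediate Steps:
I(c, b) = 10 + b² + c² (I(c, b) = (c² + b²) + 10 = (b² + c²) + 10 = 10 + b² + c²)
-44 + (-5*13)*I(-9, 12) = -44 + (-5*13)*(10 + 12² + (-9)²) = -44 - 65*(10 + 144 + 81) = -44 - 65*235 = -44 - 15275 = -15319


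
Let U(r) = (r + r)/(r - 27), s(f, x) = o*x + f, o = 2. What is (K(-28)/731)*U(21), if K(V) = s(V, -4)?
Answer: 252/731 ≈ 0.34473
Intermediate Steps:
s(f, x) = f + 2*x (s(f, x) = 2*x + f = f + 2*x)
K(V) = -8 + V (K(V) = V + 2*(-4) = V - 8 = -8 + V)
U(r) = 2*r/(-27 + r) (U(r) = (2*r)/(-27 + r) = 2*r/(-27 + r))
(K(-28)/731)*U(21) = ((-8 - 28)/731)*(2*21/(-27 + 21)) = (-36*1/731)*(2*21/(-6)) = -72*21*(-1)/(731*6) = -36/731*(-7) = 252/731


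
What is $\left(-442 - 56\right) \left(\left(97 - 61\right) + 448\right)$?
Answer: $-241032$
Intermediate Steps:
$\left(-442 - 56\right) \left(\left(97 - 61\right) + 448\right) = - 498 \left(36 + 448\right) = \left(-498\right) 484 = -241032$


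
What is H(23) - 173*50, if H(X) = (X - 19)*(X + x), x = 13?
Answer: -8506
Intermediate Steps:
H(X) = (-19 + X)*(13 + X) (H(X) = (X - 19)*(X + 13) = (-19 + X)*(13 + X))
H(23) - 173*50 = (-247 + 23² - 6*23) - 173*50 = (-247 + 529 - 138) - 8650 = 144 - 8650 = -8506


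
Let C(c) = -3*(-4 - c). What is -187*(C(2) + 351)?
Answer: -69003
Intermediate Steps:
C(c) = 12 + 3*c
-187*(C(2) + 351) = -187*((12 + 3*2) + 351) = -187*((12 + 6) + 351) = -187*(18 + 351) = -187*369 = -69003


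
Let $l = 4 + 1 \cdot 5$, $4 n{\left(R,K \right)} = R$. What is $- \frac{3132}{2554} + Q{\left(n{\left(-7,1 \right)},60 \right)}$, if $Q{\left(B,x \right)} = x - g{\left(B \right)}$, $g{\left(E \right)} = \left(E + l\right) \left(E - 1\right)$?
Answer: $\frac{1608227}{20432} \approx 78.711$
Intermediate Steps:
$n{\left(R,K \right)} = \frac{R}{4}$
$l = 9$ ($l = 4 + 5 = 9$)
$g{\left(E \right)} = \left(-1 + E\right) \left(9 + E\right)$ ($g{\left(E \right)} = \left(E + 9\right) \left(E - 1\right) = \left(9 + E\right) \left(-1 + E\right) = \left(-1 + E\right) \left(9 + E\right)$)
$Q{\left(B,x \right)} = 9 + x - B^{2} - 8 B$ ($Q{\left(B,x \right)} = x - \left(-9 + B^{2} + 8 B\right) = 9 + x - B^{2} - 8 B$)
$- \frac{3132}{2554} + Q{\left(n{\left(-7,1 \right)},60 \right)} = - \frac{3132}{2554} + \left(9 + 60 - \left(\frac{1}{4} \left(-7\right)\right)^{2} - 8 \cdot \frac{1}{4} \left(-7\right)\right) = \left(-3132\right) \frac{1}{2554} + \left(9 + 60 - \left(- \frac{7}{4}\right)^{2} - -14\right) = - \frac{1566}{1277} + \left(9 + 60 - \frac{49}{16} + 14\right) = - \frac{1566}{1277} + \frac{1279}{16} = \frac{1608227}{20432}$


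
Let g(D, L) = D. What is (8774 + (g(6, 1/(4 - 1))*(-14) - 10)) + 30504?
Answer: 39184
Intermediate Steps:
(8774 + (g(6, 1/(4 - 1))*(-14) - 10)) + 30504 = (8774 + (6*(-14) - 10)) + 30504 = (8774 + (-84 - 10)) + 30504 = (8774 - 94) + 30504 = 8680 + 30504 = 39184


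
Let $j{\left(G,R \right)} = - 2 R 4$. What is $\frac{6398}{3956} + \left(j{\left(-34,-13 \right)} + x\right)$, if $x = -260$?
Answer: $- \frac{305369}{1978} \approx -154.38$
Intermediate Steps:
$j{\left(G,R \right)} = - 8 R$
$\frac{6398}{3956} + \left(j{\left(-34,-13 \right)} + x\right) = \frac{6398}{3956} - 156 = 6398 \cdot \frac{1}{3956} + \left(104 - 260\right) = \frac{3199}{1978} - 156 = - \frac{305369}{1978}$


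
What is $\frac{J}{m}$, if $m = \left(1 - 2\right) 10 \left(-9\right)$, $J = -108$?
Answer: $- \frac{6}{5} \approx -1.2$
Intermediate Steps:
$m = 90$ ($m = \left(-1\right) 10 \left(-9\right) = \left(-10\right) \left(-9\right) = 90$)
$\frac{J}{m} = - \frac{108}{90} = \left(-108\right) \frac{1}{90} = - \frac{6}{5}$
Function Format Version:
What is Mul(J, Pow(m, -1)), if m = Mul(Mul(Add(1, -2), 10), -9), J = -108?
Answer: Rational(-6, 5) ≈ -1.2000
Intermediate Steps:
m = 90 (m = Mul(Mul(-1, 10), -9) = Mul(-10, -9) = 90)
Mul(J, Pow(m, -1)) = Mul(-108, Pow(90, -1)) = Mul(-108, Rational(1, 90)) = Rational(-6, 5)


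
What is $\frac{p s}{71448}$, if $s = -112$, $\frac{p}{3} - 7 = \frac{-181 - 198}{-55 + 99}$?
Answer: $\frac{497}{65494} \approx 0.0075885$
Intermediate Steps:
$p = - \frac{213}{44}$ ($p = 21 + 3 \frac{-181 - 198}{-55 + 99} = 21 + 3 \left(- \frac{379}{44}\right) = 21 - \frac{1137}{44} = - \frac{213}{44} \approx -4.8409$)
$\frac{p s}{71448} = \frac{\left(- \frac{213}{44}\right) \left(-112\right)}{71448} = \frac{5964}{11} \cdot \frac{1}{71448} = \frac{497}{65494}$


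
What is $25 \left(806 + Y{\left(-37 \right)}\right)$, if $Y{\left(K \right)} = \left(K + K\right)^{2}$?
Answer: $157050$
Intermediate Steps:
$Y{\left(K \right)} = 4 K^{2}$ ($Y{\left(K \right)} = \left(2 K\right)^{2} = 4 K^{2}$)
$25 \left(806 + Y{\left(-37 \right)}\right) = 25 \left(806 + 4 \left(-37\right)^{2}\right) = 25 \left(806 + 4 \cdot 1369\right) = 25 \left(806 + 5476\right) = 25 \cdot 6282 = 157050$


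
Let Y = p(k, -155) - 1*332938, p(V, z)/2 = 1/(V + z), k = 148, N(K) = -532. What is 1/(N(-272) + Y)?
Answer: -7/2334292 ≈ -2.9988e-6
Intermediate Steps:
p(V, z) = 2/(V + z)
Y = -2330568/7 (Y = 2/(148 - 155) - 1*332938 = 2/(-7) - 332938 = 2*(-⅐) - 332938 = -2/7 - 332938 = -2330568/7 ≈ -3.3294e+5)
1/(N(-272) + Y) = 1/(-532 - 2330568/7) = 1/(-2334292/7) = -7/2334292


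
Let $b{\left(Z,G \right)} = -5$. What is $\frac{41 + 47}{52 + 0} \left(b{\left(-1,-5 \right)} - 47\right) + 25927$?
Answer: $25839$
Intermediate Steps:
$\frac{41 + 47}{52 + 0} \left(b{\left(-1,-5 \right)} - 47\right) + 25927 = \frac{41 + 47}{52 + 0} \left(-5 - 47\right) + 25927 = \frac{88}{52} \left(-52\right) + 25927 = 88 \cdot \frac{1}{52} \left(-52\right) + 25927 = \frac{22}{13} \left(-52\right) + 25927 = -88 + 25927 = 25839$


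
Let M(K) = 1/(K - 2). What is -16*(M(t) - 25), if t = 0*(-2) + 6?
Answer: 396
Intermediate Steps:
t = 6 (t = 0 + 6 = 6)
M(K) = 1/(-2 + K)
-16*(M(t) - 25) = -16*(1/(-2 + 6) - 25) = -16*(1/4 - 25) = -16*(¼ - 25) = -16*(-99/4) = 396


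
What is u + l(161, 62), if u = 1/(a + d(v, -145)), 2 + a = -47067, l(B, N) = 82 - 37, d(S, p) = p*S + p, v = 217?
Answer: 3540554/78679 ≈ 45.000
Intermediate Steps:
d(S, p) = p + S*p (d(S, p) = S*p + p = p + S*p)
l(B, N) = 45
a = -47069 (a = -2 - 47067 = -47069)
u = -1/78679 (u = 1/(-47069 - 145*(1 + 217)) = 1/(-47069 - 145*218) = 1/(-47069 - 31610) = 1/(-78679) = -1/78679 ≈ -1.2710e-5)
u + l(161, 62) = -1/78679 + 45 = 3540554/78679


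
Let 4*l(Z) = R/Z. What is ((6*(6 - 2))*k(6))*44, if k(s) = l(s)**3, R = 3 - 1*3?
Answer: 0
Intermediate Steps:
R = 0 (R = 3 - 3 = 0)
l(Z) = 0 (l(Z) = (0/Z)/4 = (1/4)*0 = 0)
k(s) = 0 (k(s) = 0**3 = 0)
((6*(6 - 2))*k(6))*44 = ((6*(6 - 2))*0)*44 = ((6*4)*0)*44 = (24*0)*44 = 0*44 = 0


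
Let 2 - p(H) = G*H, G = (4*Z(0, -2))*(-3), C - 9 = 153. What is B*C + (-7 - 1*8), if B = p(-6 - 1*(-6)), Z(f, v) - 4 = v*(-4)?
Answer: 309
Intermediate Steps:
Z(f, v) = 4 - 4*v (Z(f, v) = 4 + v*(-4) = 4 - 4*v)
C = 162 (C = 9 + 153 = 162)
G = -144 (G = (4*(4 - 4*(-2)))*(-3) = (4*(4 + 8))*(-3) = (4*12)*(-3) = 48*(-3) = -144)
p(H) = 2 + 144*H (p(H) = 2 - (-144)*H = 2 + 144*H)
B = 2 (B = 2 + 144*(-6 - 1*(-6)) = 2 + 144*(-6 + 6) = 2 + 144*0 = 2 + 0 = 2)
B*C + (-7 - 1*8) = 2*162 + (-7 - 1*8) = 324 + (-7 - 8) = 324 - 15 = 309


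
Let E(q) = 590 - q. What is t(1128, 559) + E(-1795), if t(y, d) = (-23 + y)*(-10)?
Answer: -8665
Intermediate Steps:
t(y, d) = 230 - 10*y
t(1128, 559) + E(-1795) = (230 - 10*1128) + (590 - 1*(-1795)) = (230 - 11280) + (590 + 1795) = -11050 + 2385 = -8665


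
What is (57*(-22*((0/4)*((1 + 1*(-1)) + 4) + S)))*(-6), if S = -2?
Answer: -15048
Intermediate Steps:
(57*(-22*((0/4)*((1 + 1*(-1)) + 4) + S)))*(-6) = (57*(-22*((0/4)*((1 + 1*(-1)) + 4) - 2)))*(-6) = (57*(-22*((0*(1/4))*((1 - 1) + 4) - 2)))*(-6) = (57*(-22*(0*(0 + 4) - 2)))*(-6) = (57*(-22*(0*4 - 2)))*(-6) = (57*(-22*(0 - 2)))*(-6) = (57*(-22*(-2)))*(-6) = (57*44)*(-6) = 2508*(-6) = -15048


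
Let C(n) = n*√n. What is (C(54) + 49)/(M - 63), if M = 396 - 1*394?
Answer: -49/61 - 162*√6/61 ≈ -7.3085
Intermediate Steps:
M = 2 (M = 396 - 394 = 2)
C(n) = n^(3/2)
(C(54) + 49)/(M - 63) = (54^(3/2) + 49)/(2 - 63) = (162*√6 + 49)/(-61) = (49 + 162*√6)*(-1/61) = -49/61 - 162*√6/61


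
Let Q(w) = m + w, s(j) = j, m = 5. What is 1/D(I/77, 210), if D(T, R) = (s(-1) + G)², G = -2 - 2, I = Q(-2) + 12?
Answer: 1/25 ≈ 0.040000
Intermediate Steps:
Q(w) = 5 + w
I = 15 (I = (5 - 2) + 12 = 3 + 12 = 15)
G = -4
D(T, R) = 25 (D(T, R) = (-1 - 4)² = (-5)² = 25)
1/D(I/77, 210) = 1/25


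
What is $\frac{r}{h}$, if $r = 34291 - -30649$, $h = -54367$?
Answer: $- \frac{64940}{54367} \approx -1.1945$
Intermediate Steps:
$r = 64940$ ($r = 34291 + 30649 = 64940$)
$\frac{r}{h} = \frac{64940}{-54367} = 64940 \left(- \frac{1}{54367}\right) = - \frac{64940}{54367}$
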